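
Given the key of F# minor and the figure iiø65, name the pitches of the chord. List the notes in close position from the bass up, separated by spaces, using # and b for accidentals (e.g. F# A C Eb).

The numeral's case and figure indicate a half-diminished seventh chord. In F# minor its root, the supertonic, is G#.
Stacking thirds from G# gives G#-B-D-F#.
The figured bass 65 indicates first inversion, placing the third (B) in the bass: B-D-F#-G#.

B D F# G#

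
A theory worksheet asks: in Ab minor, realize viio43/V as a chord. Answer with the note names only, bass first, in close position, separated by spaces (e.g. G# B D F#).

The slash marks an applied leading-tone chord: viio of V. In Ab minor, V is Eb, so the leading tone to it is D, a half step below.
Building a fully diminished seventh chord on D gives D-F-Ab-Cb.
With the 43 figure the chord is in second inversion; from the bass Ab upward in close position it reads Ab-Cb-D-F.

Ab Cb D F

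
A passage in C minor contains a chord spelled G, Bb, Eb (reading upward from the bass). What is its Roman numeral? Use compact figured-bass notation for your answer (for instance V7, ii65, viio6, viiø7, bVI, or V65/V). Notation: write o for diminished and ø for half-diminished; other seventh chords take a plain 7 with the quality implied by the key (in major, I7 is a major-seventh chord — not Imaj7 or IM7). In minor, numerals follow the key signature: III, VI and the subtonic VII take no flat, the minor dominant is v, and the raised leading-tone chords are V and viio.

III6

The pitches Eb-G-Bb form a major triad rooted on Eb.
Eb is scale degree 3 in C minor, and a major triad on that degree is written III.
With G in the bass the chord is in first inversion, so the figured bass is 6.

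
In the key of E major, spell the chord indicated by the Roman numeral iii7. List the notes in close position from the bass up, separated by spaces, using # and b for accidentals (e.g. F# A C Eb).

The numeral's case and figure indicate a minor seventh chord. In E major its root, the third degree, is G#.
That chord is spelled G#-B-D#-F#.

G# B D# F#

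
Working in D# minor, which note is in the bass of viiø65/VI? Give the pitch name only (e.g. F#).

The applied chord viiø65/VI is rooted on A#: A#-C#-E-G#.
The figure 65 means first inversion — the third is in the bass.

C#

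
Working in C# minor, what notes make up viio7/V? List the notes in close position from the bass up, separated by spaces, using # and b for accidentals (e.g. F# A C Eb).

F## A# C# E

viio7/V is a secondary leading-tone chord. The target V is G# in C# minor; the applied chord is rooted a semitone below, on F##.
Building a fully diminished seventh chord on F## gives F##-A#-C#-E.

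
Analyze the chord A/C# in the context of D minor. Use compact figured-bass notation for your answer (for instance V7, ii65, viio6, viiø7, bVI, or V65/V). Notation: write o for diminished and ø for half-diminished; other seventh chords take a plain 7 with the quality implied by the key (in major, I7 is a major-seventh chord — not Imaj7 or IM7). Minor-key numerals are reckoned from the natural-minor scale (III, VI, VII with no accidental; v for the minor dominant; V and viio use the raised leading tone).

Stacked in thirds the chord is A-C#-E: a major triad on A.
A is scale degree 5 in D minor, and a major triad on that degree is written V.
With C# in the bass the chord is in first inversion, so the figured bass is 6.

V6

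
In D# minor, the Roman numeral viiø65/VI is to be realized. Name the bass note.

C#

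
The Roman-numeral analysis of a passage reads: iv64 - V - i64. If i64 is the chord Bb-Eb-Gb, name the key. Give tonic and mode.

i64 is given as Bb-Eb-Gb — a minor triad with root Eb.
If Eb is scale degree 1 and the mode makes that degree carry a minor triad, the tonic is Eb and the mode is minor.

Eb minor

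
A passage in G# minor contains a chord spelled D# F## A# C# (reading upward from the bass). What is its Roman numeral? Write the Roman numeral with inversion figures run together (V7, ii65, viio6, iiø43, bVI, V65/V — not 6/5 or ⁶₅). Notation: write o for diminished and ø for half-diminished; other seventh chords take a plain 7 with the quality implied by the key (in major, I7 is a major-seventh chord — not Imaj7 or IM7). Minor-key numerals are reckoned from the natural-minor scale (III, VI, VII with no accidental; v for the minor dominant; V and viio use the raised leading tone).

Stacked in thirds the chord is D#-F##-A#-C#: a dominant seventh chord on D#.
D# is scale degree 5 in G# minor, and a dominant seventh chord on that degree is written V7.

V7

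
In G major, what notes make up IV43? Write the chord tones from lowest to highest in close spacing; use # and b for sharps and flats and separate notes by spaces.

The numeral's case and figure indicate a major seventh chord. In G major its root, the subdominant, is C.
That chord is spelled C-E-G-B.
With the 43 figure the chord is in second inversion; from the bass G upward in close position it reads G-B-C-E.

G B C E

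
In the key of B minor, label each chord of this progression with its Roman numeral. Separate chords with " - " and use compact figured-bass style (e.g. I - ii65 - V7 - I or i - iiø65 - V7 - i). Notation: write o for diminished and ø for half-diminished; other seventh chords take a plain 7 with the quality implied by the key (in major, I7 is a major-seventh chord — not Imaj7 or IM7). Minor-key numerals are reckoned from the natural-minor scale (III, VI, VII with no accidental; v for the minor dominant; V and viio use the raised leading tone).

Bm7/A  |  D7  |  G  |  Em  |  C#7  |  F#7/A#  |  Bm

i42 - V7/VI - VI - iv - V7/V - V65 - i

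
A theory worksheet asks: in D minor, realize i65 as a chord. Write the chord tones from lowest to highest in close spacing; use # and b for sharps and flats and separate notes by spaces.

F A C D

The numeral's case and figure indicate a minor seventh chord. In D minor its root, scale degree 1, is D.
Stacking thirds from D gives D-F-A-C.
The figured bass 65 indicates first inversion, placing the third (F) in the bass: F-A-C-D.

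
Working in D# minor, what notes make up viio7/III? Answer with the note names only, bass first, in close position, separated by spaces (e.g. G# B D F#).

E# G# B D

The slash marks an applied leading-tone chord: viio of III. In D# minor, III is F#, so the leading tone to it is E#, a half step below.
Building a fully diminished seventh chord on E# gives E#-G#-B-D.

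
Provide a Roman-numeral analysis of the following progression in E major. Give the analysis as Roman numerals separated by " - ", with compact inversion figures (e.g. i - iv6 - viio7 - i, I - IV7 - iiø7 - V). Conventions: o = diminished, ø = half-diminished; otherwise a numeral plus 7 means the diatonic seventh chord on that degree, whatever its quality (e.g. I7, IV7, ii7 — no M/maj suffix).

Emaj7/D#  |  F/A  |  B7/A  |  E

I42 - bII6 - V42 - I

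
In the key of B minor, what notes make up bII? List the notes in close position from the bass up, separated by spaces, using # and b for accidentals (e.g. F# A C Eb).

Scale degree 2 in B minor is C#; lowering it a half step gives C. bII is the Neapolitan chord — a major triad on the lowered second degree.
So the chord is C-E-G.

C E G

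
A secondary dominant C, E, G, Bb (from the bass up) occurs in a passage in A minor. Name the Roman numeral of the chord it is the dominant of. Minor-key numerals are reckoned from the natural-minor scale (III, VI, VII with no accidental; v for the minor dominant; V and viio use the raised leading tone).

The chord is a dominant seventh chord on C.
A dominant resolves down a perfect fifth: C → F. In A minor, F is scale degree 6, i.e. VI.

VI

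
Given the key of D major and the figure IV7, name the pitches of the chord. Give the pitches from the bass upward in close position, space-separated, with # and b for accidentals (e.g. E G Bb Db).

The numeral's case and figure indicate a major seventh chord. In D major its root, scale degree 4, is G.
That chord is spelled G-B-D-F#.

G B D F#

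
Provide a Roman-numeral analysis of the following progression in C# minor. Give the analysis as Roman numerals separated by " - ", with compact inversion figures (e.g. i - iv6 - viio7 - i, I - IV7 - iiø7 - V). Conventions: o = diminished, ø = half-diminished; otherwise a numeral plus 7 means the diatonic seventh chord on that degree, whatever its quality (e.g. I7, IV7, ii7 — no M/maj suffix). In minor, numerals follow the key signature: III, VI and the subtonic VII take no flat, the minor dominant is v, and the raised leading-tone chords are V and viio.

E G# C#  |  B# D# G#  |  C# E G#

i6 - V6 - i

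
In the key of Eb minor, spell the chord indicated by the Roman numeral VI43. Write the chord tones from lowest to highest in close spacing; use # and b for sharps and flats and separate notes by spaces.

Gb Bb Cb Eb

In Eb minor, the sixth degree is Cb, and the diatonic chord built there is a major seventh chord.
Stacking thirds from Cb gives Cb-Eb-Gb-Bb.
The figured bass 43 indicates second inversion, placing the fifth (Gb) in the bass: Gb-Bb-Cb-Eb.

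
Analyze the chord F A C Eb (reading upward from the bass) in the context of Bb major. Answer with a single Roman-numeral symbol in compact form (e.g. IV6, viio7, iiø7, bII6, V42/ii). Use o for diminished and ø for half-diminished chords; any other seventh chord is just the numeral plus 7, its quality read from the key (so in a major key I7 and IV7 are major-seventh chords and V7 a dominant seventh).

V7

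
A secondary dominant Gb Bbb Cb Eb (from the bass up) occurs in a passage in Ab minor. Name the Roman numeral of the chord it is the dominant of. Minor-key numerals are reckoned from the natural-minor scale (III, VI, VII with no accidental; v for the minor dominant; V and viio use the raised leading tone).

VI

The chord is a dominant seventh chord on Cb.
A dominant resolves down a perfect fifth: Cb → Fb. In Ab minor, Fb is scale degree 6, i.e. VI.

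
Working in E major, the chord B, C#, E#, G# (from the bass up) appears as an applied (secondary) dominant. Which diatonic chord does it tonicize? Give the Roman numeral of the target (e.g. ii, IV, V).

The chord is a dominant seventh chord on C#.
A dominant resolves down a perfect fifth: C# → F#. In E major, F# is scale degree 2, i.e. ii.

ii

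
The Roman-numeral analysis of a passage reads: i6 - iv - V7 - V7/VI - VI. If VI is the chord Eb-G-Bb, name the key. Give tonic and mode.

G minor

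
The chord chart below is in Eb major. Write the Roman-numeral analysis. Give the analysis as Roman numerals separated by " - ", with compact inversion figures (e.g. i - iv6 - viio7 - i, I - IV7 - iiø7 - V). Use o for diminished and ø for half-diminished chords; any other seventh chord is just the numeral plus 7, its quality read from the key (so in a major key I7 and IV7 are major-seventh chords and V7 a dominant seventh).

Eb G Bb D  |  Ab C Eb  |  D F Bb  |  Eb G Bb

Eb-G-Bb-D has root Eb, degree 1 in Eb major, so I7.
Ab-C-Eb: major triad on Ab = scale degree 4 → IV.
D-F-Bb: major triad on Bb = scale degree 5 → V6.
Eb-G-Bb: major triad on Eb = scale degree 1 → I.

I7 - IV - V6 - I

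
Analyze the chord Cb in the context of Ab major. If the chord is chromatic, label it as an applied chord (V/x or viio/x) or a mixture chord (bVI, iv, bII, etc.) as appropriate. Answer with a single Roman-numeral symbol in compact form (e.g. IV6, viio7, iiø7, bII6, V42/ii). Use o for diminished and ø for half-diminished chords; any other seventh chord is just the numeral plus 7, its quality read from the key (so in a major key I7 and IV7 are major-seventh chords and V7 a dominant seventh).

Stacked in thirds the chord is Cb-Eb-Gb: a major triad on Cb.
Cb is the lowered third degree of Ab major (diatonic 3 would be C). This is a major triad on the lowered third degree, borrowed from the parallel minor.

bIII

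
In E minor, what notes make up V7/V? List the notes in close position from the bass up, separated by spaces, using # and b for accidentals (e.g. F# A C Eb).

F# A# C# E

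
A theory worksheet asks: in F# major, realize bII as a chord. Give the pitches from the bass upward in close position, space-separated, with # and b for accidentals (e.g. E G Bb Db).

Scale degree 2 in F# major is G#; lowering it a half step gives G. bII is the Neapolitan chord — a major triad on the lowered second degree.
So the chord is G-B-D.

G B D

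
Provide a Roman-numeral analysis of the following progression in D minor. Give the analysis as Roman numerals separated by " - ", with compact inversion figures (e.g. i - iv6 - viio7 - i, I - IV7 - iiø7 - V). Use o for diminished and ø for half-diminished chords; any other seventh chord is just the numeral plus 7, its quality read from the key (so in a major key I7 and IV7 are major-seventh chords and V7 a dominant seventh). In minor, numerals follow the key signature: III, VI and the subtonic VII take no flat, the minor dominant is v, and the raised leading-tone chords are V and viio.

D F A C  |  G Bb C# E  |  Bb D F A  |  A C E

D-F-A-C has root D, degree 1 in D minor, so i7.
G-Bb-C#-E has root C#, degree 7 in D minor, so viio43.
Bb-D-F-A: major seventh chord on Bb = scale degree 6 → VI7.
A-C-E: minor triad on A = scale degree 5 → v.

i7 - viio43 - VI7 - v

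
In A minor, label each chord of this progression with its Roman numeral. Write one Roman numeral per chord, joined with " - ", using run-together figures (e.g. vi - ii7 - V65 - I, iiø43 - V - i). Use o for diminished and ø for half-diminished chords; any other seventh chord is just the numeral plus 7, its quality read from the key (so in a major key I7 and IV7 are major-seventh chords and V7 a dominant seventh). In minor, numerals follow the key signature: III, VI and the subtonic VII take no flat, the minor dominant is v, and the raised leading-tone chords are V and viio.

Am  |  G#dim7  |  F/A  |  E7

Am has root A, degree 1 in A minor, so i.
G#dim7 has root G#, degree 7 in A minor, so viio7.
F/A has root F, degree 6 in A minor, so VI6.
E7: dominant seventh chord on E = scale degree 5 → V7.

i - viio7 - VI6 - V7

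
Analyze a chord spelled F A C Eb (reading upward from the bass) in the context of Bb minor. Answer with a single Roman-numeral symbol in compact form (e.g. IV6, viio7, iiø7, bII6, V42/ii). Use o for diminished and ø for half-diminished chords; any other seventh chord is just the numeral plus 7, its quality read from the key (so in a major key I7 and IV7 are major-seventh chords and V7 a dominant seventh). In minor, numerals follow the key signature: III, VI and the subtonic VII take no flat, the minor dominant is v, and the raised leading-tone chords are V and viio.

The pitches F-A-C-Eb form a dominant seventh chord rooted on F.
F is scale degree 5 in Bb minor, and a dominant seventh chord on that degree is written V7.

V7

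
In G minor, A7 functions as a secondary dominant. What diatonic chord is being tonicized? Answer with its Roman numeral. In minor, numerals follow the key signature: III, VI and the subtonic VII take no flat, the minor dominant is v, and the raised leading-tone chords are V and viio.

V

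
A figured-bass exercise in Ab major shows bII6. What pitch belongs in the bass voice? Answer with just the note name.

bII in Ab major has root Bbb; the chord is Bbb-Db-Fb.
The figure 6 means first inversion — the third is in the bass.

Db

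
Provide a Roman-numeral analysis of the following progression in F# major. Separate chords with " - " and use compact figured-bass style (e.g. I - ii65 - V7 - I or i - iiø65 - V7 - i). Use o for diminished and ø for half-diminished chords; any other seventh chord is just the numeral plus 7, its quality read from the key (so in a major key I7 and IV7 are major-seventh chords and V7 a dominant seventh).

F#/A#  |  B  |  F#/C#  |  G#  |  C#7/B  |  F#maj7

I6 - IV - I64 - V/V - V42 - I7

F#/A#: major triad on F# = scale degree 1 → I6.
B has root B, degree 4 in F# major, so IV.
F#/C#: root F# is the tonic; major triad there is I64.
G#: chromatic; G# is V of V, so V/V.
C#7/B: root C# is the dominant; dominant seventh chord there is V42.
F#maj7: root F# is the tonic; major seventh chord there is I7.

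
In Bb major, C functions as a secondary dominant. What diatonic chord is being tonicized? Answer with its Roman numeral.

The chord is a major triad on C.
A dominant resolves down a perfect fifth: C → F. In Bb major, F is scale degree 5, i.e. V.

V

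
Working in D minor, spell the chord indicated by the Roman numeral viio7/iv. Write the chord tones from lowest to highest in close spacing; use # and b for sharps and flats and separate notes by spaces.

viio7/iv is a secondary leading-tone chord. The target iv is G in D minor; the applied chord is rooted a semitone below, on F#.
Building a fully diminished seventh chord on F# gives F#-A-C-Eb.

F# A C Eb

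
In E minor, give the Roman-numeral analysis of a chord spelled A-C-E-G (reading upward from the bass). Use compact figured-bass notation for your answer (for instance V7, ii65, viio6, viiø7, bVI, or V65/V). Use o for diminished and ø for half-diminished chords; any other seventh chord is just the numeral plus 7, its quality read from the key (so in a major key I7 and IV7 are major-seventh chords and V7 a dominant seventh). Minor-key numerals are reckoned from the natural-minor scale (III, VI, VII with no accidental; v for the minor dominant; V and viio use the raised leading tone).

iv7

Stacked in thirds the chord is A-C-E-G: a minor seventh chord on A.
A is scale degree 4 in E minor, and a minor seventh chord on that degree is written iv7.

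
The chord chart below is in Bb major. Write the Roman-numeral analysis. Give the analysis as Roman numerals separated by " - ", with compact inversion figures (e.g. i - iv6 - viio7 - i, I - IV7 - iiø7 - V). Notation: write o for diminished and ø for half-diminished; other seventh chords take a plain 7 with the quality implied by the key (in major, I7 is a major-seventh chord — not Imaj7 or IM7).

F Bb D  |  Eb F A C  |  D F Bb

I64 - V42 - I6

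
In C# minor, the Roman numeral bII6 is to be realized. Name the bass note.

bII in C# minor has root D; the chord is D-F#-A.
The figure 6 means first inversion — the third is in the bass.

F#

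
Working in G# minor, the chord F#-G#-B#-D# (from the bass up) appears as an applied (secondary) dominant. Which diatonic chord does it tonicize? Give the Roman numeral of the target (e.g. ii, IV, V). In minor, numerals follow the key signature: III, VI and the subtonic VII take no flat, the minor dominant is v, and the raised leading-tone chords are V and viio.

iv

The chord is a dominant seventh chord on G#.
A dominant resolves down a perfect fifth: G# → C#. In G# minor, C# is scale degree 4, i.e. iv.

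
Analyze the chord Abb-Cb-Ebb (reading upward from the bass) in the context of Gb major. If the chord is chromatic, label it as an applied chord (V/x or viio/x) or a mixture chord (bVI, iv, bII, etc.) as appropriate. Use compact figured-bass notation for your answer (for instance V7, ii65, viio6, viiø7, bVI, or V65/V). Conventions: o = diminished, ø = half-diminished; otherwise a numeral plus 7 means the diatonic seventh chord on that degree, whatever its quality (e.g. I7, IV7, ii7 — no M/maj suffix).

bII

The pitches Abb-Cb-Ebb form a major triad rooted on Abb.
Abb is the lowered second degree of Gb major (diatonic 2 would be Ab). This is the Neapolitan chord — a major triad on the lowered second degree.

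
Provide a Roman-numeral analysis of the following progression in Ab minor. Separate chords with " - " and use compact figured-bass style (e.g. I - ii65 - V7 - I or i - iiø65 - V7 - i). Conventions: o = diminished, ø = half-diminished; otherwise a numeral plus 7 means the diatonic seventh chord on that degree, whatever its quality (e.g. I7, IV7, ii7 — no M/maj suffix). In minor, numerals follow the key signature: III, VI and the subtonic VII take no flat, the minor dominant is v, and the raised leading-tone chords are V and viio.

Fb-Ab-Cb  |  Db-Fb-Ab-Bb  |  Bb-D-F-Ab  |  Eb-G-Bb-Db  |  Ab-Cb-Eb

VI - iiø65 - V7/V - V7 - i

Fb-Ab-Cb: root Fb is the submediant; major triad there is VI.
Db-Fb-Ab-Bb: half-diminished seventh chord on Bb = scale degree 2 → iiø65.
Bb-D-F-Ab: chromatic; Bb is V of V, so V7/V.
Eb-G-Bb-Db has root Eb, degree 5 in Ab minor, so V7.
Ab-Cb-Eb: root Ab is the tonic; minor triad there is i.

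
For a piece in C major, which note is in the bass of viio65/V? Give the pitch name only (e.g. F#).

A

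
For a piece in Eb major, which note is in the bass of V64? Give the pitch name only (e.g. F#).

F

V in Eb major has root Bb; the chord is Bb-D-F.
The figure 64 means second inversion — the fifth is in the bass.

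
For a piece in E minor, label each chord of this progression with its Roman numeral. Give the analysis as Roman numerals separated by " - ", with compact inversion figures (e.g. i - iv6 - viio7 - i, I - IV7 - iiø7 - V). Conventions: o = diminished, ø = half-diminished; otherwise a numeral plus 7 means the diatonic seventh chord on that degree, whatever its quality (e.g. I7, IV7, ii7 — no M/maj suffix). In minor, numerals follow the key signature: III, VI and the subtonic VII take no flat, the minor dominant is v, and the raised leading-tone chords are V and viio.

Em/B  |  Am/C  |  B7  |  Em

Em/B: minor triad on E = scale degree 1 → i64.
Am/C: root A is the subdominant; minor triad there is iv6.
B7 has root B, degree 5 in E minor, so V7.
Em: minor triad on E = scale degree 1 → i.

i64 - iv6 - V7 - i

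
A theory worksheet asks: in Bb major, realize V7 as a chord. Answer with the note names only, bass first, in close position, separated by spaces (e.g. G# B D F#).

In Bb major, scale degree 5 is F, and the diatonic chord built there is a dominant seventh chord.
Stacking thirds from F gives F-A-C-Eb.

F A C Eb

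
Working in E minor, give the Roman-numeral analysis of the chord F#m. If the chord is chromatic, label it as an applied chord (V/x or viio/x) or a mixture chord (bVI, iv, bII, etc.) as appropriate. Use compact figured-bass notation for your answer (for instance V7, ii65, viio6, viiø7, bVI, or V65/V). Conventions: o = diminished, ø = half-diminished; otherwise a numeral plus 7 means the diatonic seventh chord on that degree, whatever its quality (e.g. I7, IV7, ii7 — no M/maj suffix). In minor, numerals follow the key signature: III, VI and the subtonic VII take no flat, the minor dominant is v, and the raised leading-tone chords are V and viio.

The pitches F#-A-C# form a minor triad rooted on F#.
F# is the second degree of E minor. This is the minor supertonic, borrowed from the parallel major (the Dorian ii).

ii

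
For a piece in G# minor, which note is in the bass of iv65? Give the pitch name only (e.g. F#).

iv in G# minor has root C#; the chord is C#-E-G#-B.
The figure 65 means first inversion — the third is in the bass.

E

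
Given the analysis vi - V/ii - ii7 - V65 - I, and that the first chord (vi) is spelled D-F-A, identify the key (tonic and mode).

The anchor chord is a minor triad on D, labeled vi.
vi on D implies D is the submediant; that puts the tonic at F, and the lowercase numeral fits major mode.

F major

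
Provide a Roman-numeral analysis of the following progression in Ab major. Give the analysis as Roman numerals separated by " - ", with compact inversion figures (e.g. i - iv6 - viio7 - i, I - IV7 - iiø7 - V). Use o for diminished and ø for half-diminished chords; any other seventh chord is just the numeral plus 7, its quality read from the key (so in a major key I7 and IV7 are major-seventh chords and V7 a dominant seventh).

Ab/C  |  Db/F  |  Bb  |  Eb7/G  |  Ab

I6 - IV6 - V/V - V65 - I

Ab/C: major triad on Ab = scale degree 1 → I6.
Db/F: root Db is the subdominant; major triad there is IV6.
Bb is the secondary dominant of V (major triad on Bb): V/V.
Eb7/G has root Eb, degree 5 in Ab major, so V65.
Ab has root Ab, degree 1 in Ab major, so I.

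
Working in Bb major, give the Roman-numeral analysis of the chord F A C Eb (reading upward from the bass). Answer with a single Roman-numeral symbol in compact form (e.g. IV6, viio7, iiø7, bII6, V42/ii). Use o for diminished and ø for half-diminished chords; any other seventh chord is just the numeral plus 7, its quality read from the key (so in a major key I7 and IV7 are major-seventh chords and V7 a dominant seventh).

V7

The pitches F-A-C-Eb form a dominant seventh chord rooted on F.
In Bb major, F is the dominant; the diatonic dominant seventh chord there is V7.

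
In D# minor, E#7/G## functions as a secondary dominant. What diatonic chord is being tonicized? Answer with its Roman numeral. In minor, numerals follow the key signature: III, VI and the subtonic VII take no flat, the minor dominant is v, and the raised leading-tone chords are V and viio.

The chord is a dominant seventh chord on E#.
A dominant resolves down a perfect fifth: E# → A#. In D# minor, A# is scale degree 5, i.e. V.

V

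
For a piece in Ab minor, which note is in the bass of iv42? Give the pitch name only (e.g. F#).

Cb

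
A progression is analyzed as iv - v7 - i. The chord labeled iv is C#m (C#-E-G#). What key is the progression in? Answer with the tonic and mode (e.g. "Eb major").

G# minor

iv is given as C#-E-G# — a minor triad with root C#.
iv on C# implies C# is the subdominant; that puts the tonic at G#, and the lowercase numeral fits minor mode.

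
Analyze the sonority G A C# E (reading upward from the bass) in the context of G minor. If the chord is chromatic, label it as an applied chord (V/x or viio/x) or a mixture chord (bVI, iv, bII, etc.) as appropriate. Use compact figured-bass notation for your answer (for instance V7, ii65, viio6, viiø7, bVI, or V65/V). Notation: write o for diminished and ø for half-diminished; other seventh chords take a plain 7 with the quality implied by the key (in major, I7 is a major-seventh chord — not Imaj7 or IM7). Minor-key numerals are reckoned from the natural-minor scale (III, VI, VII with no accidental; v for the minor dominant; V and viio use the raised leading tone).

Stacked in thirds the chord is A-C#-E-G: a dominant seventh chord on A.
A is not a diatonic chord root with this quality in G minor, but it lies a perfect fifth above D (V), so the chord functions as an applied dominant of V.
With G in the bass the chord is in third inversion, so the figured bass is 42.

V42/V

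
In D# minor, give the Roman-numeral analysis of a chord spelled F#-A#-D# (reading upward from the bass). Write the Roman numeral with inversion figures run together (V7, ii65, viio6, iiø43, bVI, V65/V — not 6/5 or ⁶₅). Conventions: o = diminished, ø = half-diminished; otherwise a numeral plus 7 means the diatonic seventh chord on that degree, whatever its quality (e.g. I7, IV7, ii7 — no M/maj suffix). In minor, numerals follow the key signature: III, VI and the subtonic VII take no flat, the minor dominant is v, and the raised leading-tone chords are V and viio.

i6

The pitches D#-F#-A# form a minor triad rooted on D#.
D# is scale degree 1 in D# minor, and a minor triad on that degree is written i.
With F# in the bass the chord is in first inversion, so the figured bass is 6.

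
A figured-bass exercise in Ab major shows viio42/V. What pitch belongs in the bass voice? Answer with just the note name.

Cb

The applied chord viio42/V is rooted on D: D-F-Ab-Cb.
The figure 42 means third inversion — the seventh is in the bass.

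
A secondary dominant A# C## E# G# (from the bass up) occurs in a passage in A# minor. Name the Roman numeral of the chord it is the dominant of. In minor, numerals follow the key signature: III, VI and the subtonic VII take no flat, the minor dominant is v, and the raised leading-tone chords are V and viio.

iv

The chord is a dominant seventh chord on A#.
A dominant resolves down a perfect fifth: A# → D#. In A# minor, D# is scale degree 4, i.e. iv.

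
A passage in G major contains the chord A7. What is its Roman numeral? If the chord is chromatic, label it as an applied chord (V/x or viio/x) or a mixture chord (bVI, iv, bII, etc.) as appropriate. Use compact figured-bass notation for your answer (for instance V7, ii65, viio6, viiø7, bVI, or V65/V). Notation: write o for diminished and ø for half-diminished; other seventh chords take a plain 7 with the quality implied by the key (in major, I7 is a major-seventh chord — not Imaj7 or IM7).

The pitches A-C#-E-G form a dominant seventh chord rooted on A.
A is not a diatonic chord root with this quality in G major, but it lies a perfect fifth above D (V), so the chord functions as an applied dominant of V.

V7/V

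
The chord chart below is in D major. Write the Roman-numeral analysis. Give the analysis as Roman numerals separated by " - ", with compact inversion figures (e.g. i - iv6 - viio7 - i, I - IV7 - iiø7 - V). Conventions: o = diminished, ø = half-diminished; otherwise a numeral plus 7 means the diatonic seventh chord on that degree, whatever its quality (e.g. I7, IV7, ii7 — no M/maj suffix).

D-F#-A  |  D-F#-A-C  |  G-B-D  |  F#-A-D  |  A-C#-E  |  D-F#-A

I - V7/IV - IV - I6 - V - I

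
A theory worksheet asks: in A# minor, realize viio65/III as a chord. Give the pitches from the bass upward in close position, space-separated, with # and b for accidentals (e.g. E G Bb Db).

viio65/III is a secondary leading-tone chord. The target III is C# in A# minor; the applied chord is rooted a semitone below, on B#.
Building a fully diminished seventh chord on B# gives B#-D#-F#-A.
The figured bass 65 indicates first inversion, placing the third (D#) in the bass: D#-F#-A-B#.

D# F# A B#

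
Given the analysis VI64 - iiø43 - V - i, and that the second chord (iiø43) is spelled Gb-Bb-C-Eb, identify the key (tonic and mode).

Bb minor

The chord Cm7b5/Gb is a half-diminished seventh chord rooted on C; its label is iiø43.
Counting down one scale step from C places the tonic on Bb; a half-diminished seventh chord on degree 2 is diatonic only in minor.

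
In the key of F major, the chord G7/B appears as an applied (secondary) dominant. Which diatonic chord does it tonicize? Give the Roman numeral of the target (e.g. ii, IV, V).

V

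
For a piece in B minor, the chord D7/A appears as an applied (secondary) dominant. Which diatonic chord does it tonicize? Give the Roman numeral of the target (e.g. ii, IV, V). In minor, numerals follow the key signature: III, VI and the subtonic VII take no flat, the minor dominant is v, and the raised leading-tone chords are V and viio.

VI

The chord is a dominant seventh chord on D.
A dominant resolves down a perfect fifth: D → G. In B minor, G is scale degree 6, i.e. VI.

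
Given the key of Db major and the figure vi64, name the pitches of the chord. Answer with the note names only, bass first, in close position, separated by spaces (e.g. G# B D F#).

The numeral's case and figure indicate a minor triad. In Db major its root, the sixth degree, is Bb.
That chord is spelled Bb-Db-F.
The figured bass 64 indicates second inversion, placing the fifth (F) in the bass: F-Bb-Db.

F Bb Db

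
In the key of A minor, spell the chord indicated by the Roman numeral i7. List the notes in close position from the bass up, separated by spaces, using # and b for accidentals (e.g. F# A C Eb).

A C E G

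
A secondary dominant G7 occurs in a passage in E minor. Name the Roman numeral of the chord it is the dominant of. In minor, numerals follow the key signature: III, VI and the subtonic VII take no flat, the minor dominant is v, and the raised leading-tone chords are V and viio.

VI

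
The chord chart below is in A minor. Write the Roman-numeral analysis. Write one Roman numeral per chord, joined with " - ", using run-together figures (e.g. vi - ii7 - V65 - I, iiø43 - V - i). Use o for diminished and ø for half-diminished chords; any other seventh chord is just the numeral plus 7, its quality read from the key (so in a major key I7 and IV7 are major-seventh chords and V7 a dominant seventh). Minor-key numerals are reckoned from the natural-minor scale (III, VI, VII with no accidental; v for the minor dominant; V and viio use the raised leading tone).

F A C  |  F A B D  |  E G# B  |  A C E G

VI - iiø43 - V - i7

F-A-C has root F, degree 6 in A minor, so VI.
F-A-B-D: root B is the supertonic; half-diminished seventh chord there is iiø43.
E-G#-B: root E is the dominant; major triad there is V.
A-C-E-G: root A is the tonic; minor seventh chord there is i7.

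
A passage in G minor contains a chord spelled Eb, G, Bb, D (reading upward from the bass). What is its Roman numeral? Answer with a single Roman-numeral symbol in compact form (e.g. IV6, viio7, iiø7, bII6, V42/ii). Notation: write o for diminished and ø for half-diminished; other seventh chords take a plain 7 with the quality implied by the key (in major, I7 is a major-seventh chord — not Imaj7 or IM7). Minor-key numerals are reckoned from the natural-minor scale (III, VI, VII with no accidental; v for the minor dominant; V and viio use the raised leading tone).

VI7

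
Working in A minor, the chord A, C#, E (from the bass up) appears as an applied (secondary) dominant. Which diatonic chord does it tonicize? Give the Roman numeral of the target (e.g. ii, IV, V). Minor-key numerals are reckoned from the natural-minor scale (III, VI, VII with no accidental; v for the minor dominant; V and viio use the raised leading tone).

The chord is a major triad on A.
A dominant resolves down a perfect fifth: A → D. In A minor, D is scale degree 4, i.e. iv.

iv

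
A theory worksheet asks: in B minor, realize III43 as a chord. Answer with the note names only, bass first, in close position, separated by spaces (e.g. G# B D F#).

In B minor, the mediant is D, and the diatonic chord built there is a major seventh chord.
Stacking thirds from D gives D-F#-A-C#.
With the 43 figure the chord is in second inversion; from the bass A upward in close position it reads A-C#-D-F#.

A C# D F#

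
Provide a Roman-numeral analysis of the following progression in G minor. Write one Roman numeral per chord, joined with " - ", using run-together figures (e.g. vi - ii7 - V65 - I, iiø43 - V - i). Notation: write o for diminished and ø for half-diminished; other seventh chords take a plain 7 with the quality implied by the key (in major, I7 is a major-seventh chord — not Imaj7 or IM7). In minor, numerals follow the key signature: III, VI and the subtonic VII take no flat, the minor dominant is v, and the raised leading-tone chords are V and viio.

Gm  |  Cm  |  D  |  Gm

i - iv - V - i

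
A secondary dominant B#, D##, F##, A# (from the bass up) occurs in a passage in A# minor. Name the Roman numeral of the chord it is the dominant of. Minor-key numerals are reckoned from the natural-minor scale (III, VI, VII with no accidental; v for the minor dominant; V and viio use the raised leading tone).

The chord is a dominant seventh chord on B#.
A dominant resolves down a perfect fifth: B# → E#. In A# minor, E# is scale degree 5, i.e. V.

V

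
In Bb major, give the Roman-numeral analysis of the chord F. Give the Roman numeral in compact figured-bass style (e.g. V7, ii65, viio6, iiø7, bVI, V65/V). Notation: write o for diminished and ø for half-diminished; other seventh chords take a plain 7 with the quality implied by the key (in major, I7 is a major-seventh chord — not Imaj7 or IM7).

V

Stacked in thirds the chord is F-A-C: a major triad on F.
F is scale degree 5 in Bb major, and a major triad on that degree is written V.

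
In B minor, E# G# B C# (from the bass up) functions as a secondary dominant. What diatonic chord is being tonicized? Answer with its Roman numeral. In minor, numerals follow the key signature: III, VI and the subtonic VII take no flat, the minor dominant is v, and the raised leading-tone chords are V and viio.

The chord is a dominant seventh chord on C#.
A dominant resolves down a perfect fifth: C# → F#. In B minor, F# is scale degree 5, i.e. V.

V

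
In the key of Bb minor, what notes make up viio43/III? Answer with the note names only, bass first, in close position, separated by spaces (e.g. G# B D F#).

Gb Bbb C Eb

viio43/III is a secondary leading-tone chord. The target III is Db in Bb minor; the applied chord is rooted a semitone below, on C.
Building a fully diminished seventh chord on C gives C-Eb-Gb-Bbb.
With the 43 figure the chord is in second inversion; from the bass Gb upward in close position it reads Gb-Bbb-C-Eb.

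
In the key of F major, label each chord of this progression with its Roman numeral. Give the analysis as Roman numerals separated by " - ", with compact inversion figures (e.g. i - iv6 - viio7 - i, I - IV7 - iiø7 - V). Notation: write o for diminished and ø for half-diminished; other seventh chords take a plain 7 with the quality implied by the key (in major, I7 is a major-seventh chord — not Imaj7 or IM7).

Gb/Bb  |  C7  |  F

bII6 - V7 - I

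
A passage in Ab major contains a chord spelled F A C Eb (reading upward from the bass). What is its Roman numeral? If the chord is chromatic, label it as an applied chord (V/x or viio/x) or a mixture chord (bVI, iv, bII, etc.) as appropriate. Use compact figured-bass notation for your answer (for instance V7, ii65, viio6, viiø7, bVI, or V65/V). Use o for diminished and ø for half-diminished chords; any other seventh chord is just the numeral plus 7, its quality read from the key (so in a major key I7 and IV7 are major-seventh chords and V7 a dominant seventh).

V7/ii

Stacked in thirds the chord is F-A-C-Eb: a dominant seventh chord on F.
F is not a diatonic chord root with this quality in Ab major, but it lies a perfect fifth above Bb (ii), so the chord functions as an applied dominant of ii.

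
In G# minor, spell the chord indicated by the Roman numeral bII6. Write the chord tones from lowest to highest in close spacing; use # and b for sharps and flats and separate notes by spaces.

bII6 is the Neapolitan sixth — a major triad on the lowered second degree, here in its customary first inversion. In G# minor that root is A.
So the chord is A-C#-E.
The figured bass 6 indicates first inversion, placing the third (C#) in the bass: C#-E-A.

C# E A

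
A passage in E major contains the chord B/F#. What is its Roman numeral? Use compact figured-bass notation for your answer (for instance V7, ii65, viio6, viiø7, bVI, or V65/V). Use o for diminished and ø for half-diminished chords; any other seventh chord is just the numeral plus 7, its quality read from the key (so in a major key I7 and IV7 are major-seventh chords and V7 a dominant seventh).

V64

Stacked in thirds the chord is B-D#-F#: a major triad on B.
B is scale degree 5 in E major, and a major triad on that degree is written V.
With F# in the bass the chord is in second inversion, so the figured bass is 64.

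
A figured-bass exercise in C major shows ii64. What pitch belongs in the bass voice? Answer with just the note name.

A

ii in C major has root D; the chord is D-F-A.
The figure 64 means second inversion — the fifth is in the bass.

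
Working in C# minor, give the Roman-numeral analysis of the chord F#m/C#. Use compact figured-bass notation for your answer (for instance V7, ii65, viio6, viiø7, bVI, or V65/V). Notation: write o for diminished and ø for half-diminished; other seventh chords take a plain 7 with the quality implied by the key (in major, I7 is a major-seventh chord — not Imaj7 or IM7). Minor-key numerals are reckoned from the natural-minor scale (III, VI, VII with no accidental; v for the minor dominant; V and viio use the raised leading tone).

iv64

Stacked in thirds the chord is F#-A-C#: a minor triad on F#.
In C# minor, F# is the subdominant; the diatonic minor triad there is iv.
With C# in the bass the chord is in second inversion, so the figured bass is 64.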